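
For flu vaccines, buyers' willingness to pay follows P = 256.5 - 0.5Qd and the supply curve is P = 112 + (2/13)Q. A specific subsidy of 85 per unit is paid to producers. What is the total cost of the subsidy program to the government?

Pre-subsidy: 256.5 - 0.5Q = 112 + (2/13)Q gives Q* = 221 and P* = 146.
With the subsidy, sellers receive Ps = Pb + 85 for each unit, where Pb is the price buyers pay.
On the curves, Pb = 256.5 - 0.5Q and Ps = 112 + (2/13)Q; the wedge Ps − Pb = 85 gives 112 + (2/13)Q − (256.5 - 0.5Q) = 85, so Q' = 351.
Then Pb = 256.5 − 0.5·351 = 81 and Ps = 112 + (2/13)·351 = 166.
Government outlay = subsidy × quantity = 85 × 351 = 29835.

Government cost = 29835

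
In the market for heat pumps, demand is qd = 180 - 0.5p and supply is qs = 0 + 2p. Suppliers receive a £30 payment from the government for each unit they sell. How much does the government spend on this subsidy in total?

Government cost = £4680

Pre-subsidy: 180 - 0.5p = 0 + 2p gives p* = 72, q* = 144.
With the subsidy, sellers receive ps = pb + 30 for each unit, where pb is the price buyers pay.
Supply in terms of pb becomes qs = 0 + 2(pb + 30) = 60 + 2pb. Setting this equal to demand: 180 - 0.5pb = 60 + 2pb, so pb = 48.
Sellers receive ps = 48 + 30 = 78; q' = 180 − 0.5·48 = 156.
Government outlay = subsidy × quantity = 30 × 156 = 4680.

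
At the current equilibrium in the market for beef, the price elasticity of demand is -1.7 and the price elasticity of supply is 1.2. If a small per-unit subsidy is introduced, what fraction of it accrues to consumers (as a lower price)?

For a small subsidy around the equilibrium, the benefit split depends on the relative slopes, which at a point are proportional to the elasticities.
Buyer share = εs/(εs + |εd|) = 1.2/(1.2 + 1.7) = 12/29; seller share = |εd|/(εs + |εd|) = 17/29.

Consumer share = 12/29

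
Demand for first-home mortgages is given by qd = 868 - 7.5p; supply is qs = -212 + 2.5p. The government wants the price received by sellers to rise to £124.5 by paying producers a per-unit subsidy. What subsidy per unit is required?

At a seller price of 124.5, quantity supplied is -212 + 2.5·124.5 = 99.25.
Buyers absorb 99.25 only when they pay pb with 868 − 7.5·pb = 99.25, i.e. pb = 102.5.
s = ps − pb = 124.5 − 102.5 = 22.

Required subsidy s = £22 per unit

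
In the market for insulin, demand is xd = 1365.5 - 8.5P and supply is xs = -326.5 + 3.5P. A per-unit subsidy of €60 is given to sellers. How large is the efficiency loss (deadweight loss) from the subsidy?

Pre-subsidy: 1365.5 - 8.5P = -326.5 + 3.5P gives P* = 141, x* = 167.
With the subsidy, sellers receive Ps = Pb + 60 for each unit, where Pb is the price buyers pay.
Supply in terms of Pb becomes xs = -326.5 + 3.5(Pb + 60) = -116.5 + 3.5Pb. Setting this equal to demand: 1365.5 - 8.5Pb = -116.5 + 3.5Pb, so Pb = 123.5.
Sellers receive Ps = 123.5 + 60 = 183.5; x' = 1365.5 − 8.5·123.5 = 315.75.
The subsidy expands output by 315.75 − 167 = 148.75 past the efficient level; on those units the gap between marginal cost and willingness to pay runs from 0 up to 60.
DWL = ½ × 60 × 148.75 = 4462.5.

Deadweight loss = €4462.5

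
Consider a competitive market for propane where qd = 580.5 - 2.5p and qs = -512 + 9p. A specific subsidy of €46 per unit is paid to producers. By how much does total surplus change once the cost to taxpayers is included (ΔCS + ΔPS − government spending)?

Pre-subsidy: 580.5 - 2.5p = -512 + 9p gives p* = 95, q* = 343.
With the subsidy, sellers receive ps = pb + 46 for each unit, where pb is the price buyers pay.
Supply in terms of pb becomes qs = -512 + 9(pb + 46) = -98 + 9pb. Setting this equal to demand: 580.5 - 2.5pb = -98 + 9pb, so pb = 59.
Sellers receive ps = 59 + 46 = 105; q' = 580.5 − 2.5·59 = 433.
ΔCS = ½(343 + 433)(95 − 59) = 13968; ΔPS = ½(343 + 433)(105 − 95) = 3880.
Government spending = 46 × 433 = 19918.
Net change = 13968 + 3880 − 19918 = -2070. The loss equals the DWL triangle ½·46·90.

Net change in total surplus = -€2070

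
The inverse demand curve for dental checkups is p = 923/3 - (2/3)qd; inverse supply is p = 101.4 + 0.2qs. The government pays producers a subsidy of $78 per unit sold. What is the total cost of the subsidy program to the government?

Pre-subsidy: 923/3 - (2/3)q = 101.4 + 0.2q gives q* = 238 and p* = 149.
With the subsidy, sellers receive ps = pb + 78 for each unit, where pb is the price buyers pay.
On the curves, pb = 923/3 - (2/3)q and ps = 101.4 + 0.2q; the wedge ps − pb = 78 gives 101.4 + 0.2q − (923/3 - (2/3)q) = 78, so q' = 328.
Then pb = 923/3 − (2/3)·328 = 89 and ps = 101.4 + 0.2·328 = 167.
Government outlay = subsidy × quantity = 78 × 328 = 25584.

Government cost = $25584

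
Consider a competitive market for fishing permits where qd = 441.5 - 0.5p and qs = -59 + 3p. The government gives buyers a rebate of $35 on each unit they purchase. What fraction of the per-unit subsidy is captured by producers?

Pre-subsidy: 441.5 - 0.5p = -59 + 3p gives p* = 143, q* = 370.
With the rebate, buyers effectively pay pb = ps − 35, where ps is the price sellers receive.
Demand in terms of ps becomes qd = 441.5 − 0.5(ps − 35) = 459 - 0.5ps. Setting this equal to supply: 459 - 0.5ps = -59 + 3ps, so ps = 148.
Buyers pay pb = 148 − 35 = 113; q' = -59 + 3·148 = 385.
Buyers' price falls by p* − pb = 143 − 113 = 30; sellers' price rises by ps − p* = 148 − 143 = 5.
So producers capture 5/35 = 1/7 of each unit of subsidy.

Producer share = 1/7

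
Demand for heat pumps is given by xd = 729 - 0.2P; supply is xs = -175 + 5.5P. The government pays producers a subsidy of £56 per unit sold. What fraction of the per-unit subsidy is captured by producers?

Producer share = 2/57

Pre-subsidy: 729 - 0.2P = -175 + 5.5P gives P* = 9040/57, x* = 39745/57.
With the subsidy, sellers receive Ps = Pb + 56 for each unit, where Pb is the price buyers pay.
Supply in terms of Pb becomes xs = -175 + 5.5(Pb + 56) = 133 + 5.5Pb. Setting this equal to demand: 729 - 0.2Pb = 133 + 5.5Pb, so Pb = 5960/57.
Sellers receive Ps = 5960/57 + 56 = 9152/57; x' = 729 − 0.2·(5960/57) = 40361/57.
Buyers' price falls by P* − Pb = 9040/57 − 5960/57 = 3080/57; sellers' price rises by Ps − P* = 9152/57 − 9040/57 = 112/57.
So producers capture (112/57)/56 = 2/57 of each unit of subsidy.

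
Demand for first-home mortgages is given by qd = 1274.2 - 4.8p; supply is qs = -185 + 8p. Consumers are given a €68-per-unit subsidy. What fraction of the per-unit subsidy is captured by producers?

Pre-subsidy: 1274.2 - 4.8p = -185 + 8p gives p* = 114, q* = 727.
With the rebate, buyers effectively pay pb = ps − 68, where ps is the price sellers receive.
Demand in terms of ps becomes qd = 1274.2 − 4.8(ps − 68) = 1600.6 - 4.8ps. Setting this equal to supply: 1600.6 - 4.8ps = -185 + 8ps, so ps = 139.5.
Buyers pay pb = 139.5 − 68 = 71.5; q' = -185 + 8·139.5 = 931.
Buyers' price falls by p* − pb = 114 − 71.5 = 42.5; sellers' price rises by ps − p* = 139.5 − 114 = 25.5.
So producers capture 25.5/68 = 0.375 of each unit of subsidy.

Producer share = 0.375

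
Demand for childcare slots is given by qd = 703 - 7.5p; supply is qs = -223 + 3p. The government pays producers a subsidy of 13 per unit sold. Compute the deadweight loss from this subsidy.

Pre-subsidy: 703 - 7.5p = -223 + 3p gives p* = 1852/21, q* = 291/7.
With the subsidy, sellers receive ps = pb + 13 for each unit, where pb is the price buyers pay.
Supply in terms of pb becomes qs = -223 + 3(pb + 13) = -184 + 3pb. Setting this equal to demand: 703 - 7.5pb = -184 + 3pb, so pb = 1774/21.
Sellers receive ps = 1774/21 + 13 = 2047/21; q' = 703 − 7.5·(1774/21) = 486/7.
The subsidy expands output by 486/7 − 291/7 = 195/7 past the efficient level; on those units the gap between marginal cost and willingness to pay runs from 0 up to 13.
DWL = ½ × 13 × 195/7 = 2535/14.

Deadweight loss = 2535/14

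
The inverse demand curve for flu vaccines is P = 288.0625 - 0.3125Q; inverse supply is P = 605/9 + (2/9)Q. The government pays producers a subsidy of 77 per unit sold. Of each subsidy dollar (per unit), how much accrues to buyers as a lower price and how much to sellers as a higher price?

Buyers gain 45 per unit; sellers gain 32 per unit

Pre-subsidy: 288.0625 - 0.3125Q = 605/9 + (2/9)Q gives Q* = 413 and P* = 159.
With the subsidy, sellers receive Ps = Pb + 77 for each unit, where Pb is the price buyers pay.
On the curves, Pb = 288.0625 - 0.3125Q and Ps = 605/9 + (2/9)Q; the wedge Ps − Pb = 77 gives 605/9 + (2/9)Q − (288.0625 - 0.3125Q) = 77, so Q' = 557.
Then Pb = 288.0625 − 0.3125·557 = 114 and Ps = 605/9 + (2/9)·557 = 191.
Buyers' price falls by P* − Pb = 159 − 114 = 45; sellers' price rises by Ps − P* = 191 − 159 = 32.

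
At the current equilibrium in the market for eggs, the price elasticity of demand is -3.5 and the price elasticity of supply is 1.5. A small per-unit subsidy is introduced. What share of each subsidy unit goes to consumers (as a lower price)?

For a small subsidy around the equilibrium, the benefit split depends on the relative slopes, which at a point are proportional to the elasticities.
Buyer share = εs/(εs + |εd|) = 1.5/(1.5 + 3.5) = 0.3; seller share = |εd|/(εs + |εd|) = 0.7.

Consumer share = 0.3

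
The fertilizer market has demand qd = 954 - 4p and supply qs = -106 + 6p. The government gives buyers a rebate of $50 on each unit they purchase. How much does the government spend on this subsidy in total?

Pre-subsidy: 954 - 4p = -106 + 6p gives p* = 106, q* = 530.
With the rebate, buyers effectively pay pb = ps − 50, where ps is the price sellers receive.
Demand in terms of ps becomes qd = 954 − 4(ps − 50) = 1154 - 4ps. Setting this equal to supply: 1154 - 4ps = -106 + 6ps, so ps = 126.
Buyers pay pb = 126 − 50 = 76; q' = -106 + 6·126 = 650.
Government outlay = subsidy × quantity = 50 × 650 = 32500.

Government cost = $32500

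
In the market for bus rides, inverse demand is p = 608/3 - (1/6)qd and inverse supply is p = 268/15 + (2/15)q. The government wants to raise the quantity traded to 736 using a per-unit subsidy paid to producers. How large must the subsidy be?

At q = 736, from the demand curve buyers pay pb = 608/3 − (1/6)·736 = 80; from the supply curve sellers need ps = 268/15 + (2/15)·736 = 116.
The subsidy must fill the gap: s = ps − pb = 116 − 80 = 36.

Required subsidy s = 36 per unit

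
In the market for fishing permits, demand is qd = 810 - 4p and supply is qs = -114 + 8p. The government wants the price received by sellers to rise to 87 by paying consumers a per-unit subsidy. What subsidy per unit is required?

At a seller price of 87, quantity supplied is -114 + 8·87 = 582.
Buyers absorb 582 only when they pay pb with 810 − 4·pb = 582, i.e. pb = 57.
s = ps − pb = 87 − 57 = 30.

Required subsidy s = 30 per unit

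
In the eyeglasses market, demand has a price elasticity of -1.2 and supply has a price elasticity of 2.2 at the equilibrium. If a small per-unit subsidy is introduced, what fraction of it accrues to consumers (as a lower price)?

Consumer share = 11/17

For a small subsidy around the equilibrium, the benefit split depends on the relative slopes, which at a point are proportional to the elasticities.
Buyer share = εs/(εs + |εd|) = 2.2/(2.2 + 1.2) = 11/17; seller share = |εd|/(εs + |εd|) = 6/17.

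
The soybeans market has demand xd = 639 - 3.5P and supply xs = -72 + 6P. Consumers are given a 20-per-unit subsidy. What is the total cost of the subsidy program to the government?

Pre-subsidy: 639 - 3.5P = -72 + 6P gives P* = 1422/19, x* = 7164/19.
With the rebate, buyers effectively pay Pb = Ps − 20, where Ps is the price sellers receive.
Demand in terms of Ps becomes xd = 639 − 3.5(Ps − 20) = 709 - 3.5Ps. Setting this equal to supply: 709 - 3.5Ps = -72 + 6Ps, so Ps = 1562/19.
Buyers pay Pb = 1562/19 − 20 = 1182/19; x' = -72 + 6·(1562/19) = 8004/19.
Government outlay = subsidy × quantity = 20 × 8004/19 = 160080/19.

Government cost = 160080/19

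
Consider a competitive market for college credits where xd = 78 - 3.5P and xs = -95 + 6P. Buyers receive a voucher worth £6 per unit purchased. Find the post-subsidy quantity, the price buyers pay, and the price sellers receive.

Pre-subsidy: 78 - 3.5P = -95 + 6P gives P* = 346/19, x* = 271/19.
With the rebate, buyers effectively pay Pb = Ps − 6, where Ps is the price sellers receive.
Demand in terms of Ps becomes xd = 78 − 3.5(Ps − 6) = 99 - 3.5Ps. Setting this equal to supply: 99 - 3.5Ps = -95 + 6Ps, so Ps = 388/19.
Buyers pay Pb = 388/19 − 6 = 274/19; x' = -95 + 6·(388/19) = 523/19.

x' = 523/19; buyers pay 274/19; sellers receive 388/19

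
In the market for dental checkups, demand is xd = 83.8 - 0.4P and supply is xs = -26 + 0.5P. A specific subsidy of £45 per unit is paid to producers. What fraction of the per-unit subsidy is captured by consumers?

Consumer share = 5/9

Pre-subsidy: 83.8 - 0.4P = -26 + 0.5P gives P* = 122, x* = 35.
With the subsidy, sellers receive Ps = Pb + 45 for each unit, where Pb is the price buyers pay.
Supply in terms of Pb becomes xs = -26 + 0.5(Pb + 45) = -3.5 + 0.5Pb. Setting this equal to demand: 83.8 - 0.4Pb = -3.5 + 0.5Pb, so Pb = 97.
Sellers receive Ps = 97 + 45 = 142; x' = 83.8 − 0.4·97 = 45.
Buyers' price falls by P* − Pb = 122 − 97 = 25; sellers' price rises by Ps − P* = 142 − 122 = 20.
So consumers capture 25/45 = 5/9 of each unit of subsidy.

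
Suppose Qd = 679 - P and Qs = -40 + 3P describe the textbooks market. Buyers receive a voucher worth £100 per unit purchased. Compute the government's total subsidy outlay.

Pre-subsidy: 679 - P = -40 + 3P gives P* = 179.75, Q* = 499.25.
With the rebate, buyers effectively pay Pb = Ps − 100, where Ps is the price sellers receive.
Demand in terms of Ps becomes Qd = 679 − 1(Ps − 100) = 779 - Ps. Setting this equal to supply: 779 - Ps = -40 + 3Ps, so Ps = 204.75.
Buyers pay Pb = 204.75 − 100 = 104.75; Q' = -40 + 3·204.75 = 574.25.
Government outlay = subsidy × quantity = 100 × 574.25 = 57425.

Government cost = £57425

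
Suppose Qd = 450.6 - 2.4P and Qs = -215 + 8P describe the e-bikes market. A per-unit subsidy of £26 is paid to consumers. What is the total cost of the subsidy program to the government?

Pre-subsidy: 450.6 - 2.4P = -215 + 8P gives P* = 64, Q* = 297.
With the rebate, buyers effectively pay Pb = Ps − 26, where Ps is the price sellers receive.
Demand in terms of Ps becomes Qd = 450.6 − 2.4(Ps − 26) = 513 - 2.4Ps. Setting this equal to supply: 513 - 2.4Ps = -215 + 8Ps, so Ps = 70.
Buyers pay Pb = 70 − 26 = 44; Q' = -215 + 8·70 = 345.
Government outlay = subsidy × quantity = 26 × 345 = 8970.

Government cost = £8970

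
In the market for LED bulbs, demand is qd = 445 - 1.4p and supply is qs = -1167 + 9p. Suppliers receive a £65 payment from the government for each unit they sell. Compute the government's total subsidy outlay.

Pre-subsidy: 445 - 1.4p = -1167 + 9p gives p* = 155, q* = 228.
With the subsidy, sellers receive ps = pb + 65 for each unit, where pb is the price buyers pay.
Supply in terms of pb becomes qs = -1167 + 9(pb + 65) = -582 + 9pb. Setting this equal to demand: 445 - 1.4pb = -582 + 9pb, so pb = 98.75.
Sellers receive ps = 98.75 + 65 = 163.75; q' = 445 − 1.4·98.75 = 306.75.
Government outlay = subsidy × quantity = 65 × 306.75 = 19938.75.

Government cost = £19938.75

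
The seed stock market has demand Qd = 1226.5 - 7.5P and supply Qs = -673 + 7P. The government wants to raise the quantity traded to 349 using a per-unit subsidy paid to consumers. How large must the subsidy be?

Required subsidy s = 29 per unit

At Q = 349, invert demand for the buyer price: Pb = (1226.5 − 349)/7.5 = 117; invert supply for the seller price: Ps = (349 − (-673))/7 = 146.
The subsidy must fill the gap: s = Ps − Pb = 146 − 117 = 29.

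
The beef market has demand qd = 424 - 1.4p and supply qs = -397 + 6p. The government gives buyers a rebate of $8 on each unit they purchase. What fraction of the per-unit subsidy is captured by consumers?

Pre-subsidy: 424 - 1.4p = -397 + 6p gives p* = 4105/37, q* = 9941/37.
With the rebate, buyers effectively pay pb = ps − 8, where ps is the price sellers receive.
Demand in terms of ps becomes qd = 424 − 1.4(ps − 8) = 435.2 - 1.4ps. Setting this equal to supply: 435.2 - 1.4ps = -397 + 6ps, so ps = 4161/37.
Buyers pay pb = 4161/37 − 8 = 3865/37; q' = -397 + 6·(4161/37) = 10277/37.
Buyers' price falls by p* − pb = 4105/37 − 3865/37 = 240/37; sellers' price rises by ps − p* = 4161/37 − 4105/37 = 56/37.
So consumers capture (240/37)/8 = 30/37 of each unit of subsidy.

Consumer share = 30/37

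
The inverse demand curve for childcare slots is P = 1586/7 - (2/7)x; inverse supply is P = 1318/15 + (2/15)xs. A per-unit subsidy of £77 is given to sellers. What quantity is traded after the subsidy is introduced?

Pre-subsidy: 1586/7 - (2/7)x = 1318/15 + (2/15)x gives x* = 331 and P* = 132.
With the subsidy, sellers receive Ps = Pb + 77 for each unit, where Pb is the price buyers pay.
On the curves, Pb = 1586/7 - (2/7)x and Ps = 1318/15 + (2/15)x; the wedge Ps − Pb = 77 gives 1318/15 + (2/15)x − (1586/7 - (2/7)x) = 77, so x' = 514.75.
Then Pb = 1586/7 − (2/7)·514.75 = 79.5 and Ps = 1318/15 + (2/15)·514.75 = 156.5.

x' = 514.75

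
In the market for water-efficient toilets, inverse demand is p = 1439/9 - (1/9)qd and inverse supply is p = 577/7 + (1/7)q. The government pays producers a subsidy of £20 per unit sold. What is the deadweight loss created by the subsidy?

Pre-subsidy: 1439/9 - (1/9)q = 577/7 + (1/7)q gives q* = 305 and p* = 126.
With the subsidy, sellers receive ps = pb + 20 for each unit, where pb is the price buyers pay.
On the curves, pb = 1439/9 - (1/9)q and ps = 577/7 + (1/7)q; the wedge ps − pb = 20 gives 577/7 + (1/7)q − (1439/9 - (1/9)q) = 20, so q' = 383.75.
Then pb = 1439/9 − (1/9)·383.75 = 117.25 and ps = 577/7 + (1/7)·383.75 = 137.25.
The subsidy expands output by 383.75 − 305 = 78.75 past the efficient level; on those units the gap between marginal cost and willingness to pay runs from 0 up to 20.
DWL = ½ × 20 × 78.75 = 787.5.

Deadweight loss = £787.5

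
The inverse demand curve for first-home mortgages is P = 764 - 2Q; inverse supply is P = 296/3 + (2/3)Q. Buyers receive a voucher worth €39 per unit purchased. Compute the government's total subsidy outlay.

Government cost = €10300.875

Pre-subsidy: 764 - 2Q = 296/3 + (2/3)Q gives Q* = 249.5 and P* = 265.
With the rebate, buyers effectively pay Pb = Ps − 39, where Ps is the price sellers receive.
On the curves, Pb = 764 - 2Q and Ps = 296/3 + (2/3)Q; the wedge Ps − Pb = 39 gives 296/3 + (2/3)Q − (764 - 2Q) = 39, so Q' = 264.125.
Then Pb = 764 − 2·264.125 = 235.75 and Ps = 296/3 + (2/3)·264.125 = 274.75.
Government outlay = subsidy × quantity = 39 × 264.125 = 10300.875.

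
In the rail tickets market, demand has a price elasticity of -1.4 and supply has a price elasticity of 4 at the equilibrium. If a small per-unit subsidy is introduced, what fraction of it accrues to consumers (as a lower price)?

For a small subsidy around the equilibrium, the benefit split depends on the relative slopes, which at a point are proportional to the elasticities.
Buyer share = εs/(εs + |εd|) = 4/(4 + 1.4) = 20/27; seller share = |εd|/(εs + |εd|) = 7/27.

Consumer share = 20/27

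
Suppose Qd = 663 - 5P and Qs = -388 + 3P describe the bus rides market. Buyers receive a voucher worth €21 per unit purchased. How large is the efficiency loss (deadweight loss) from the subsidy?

Pre-subsidy: 663 - 5P = -388 + 3P gives P* = 131.375, Q* = 6.125.
With the rebate, buyers effectively pay Pb = Ps − 21, where Ps is the price sellers receive.
Demand in terms of Ps becomes Qd = 663 − 5(Ps − 21) = 768 - 5Ps. Setting this equal to supply: 768 - 5Ps = -388 + 3Ps, so Ps = 144.5.
Buyers pay Pb = 144.5 − 21 = 123.5; Q' = -388 + 3·144.5 = 45.5.
The subsidy expands output by 45.5 − 6.125 = 39.375 past the efficient level; on those units the gap between marginal cost and willingness to pay runs from 0 up to 21.
DWL = ½ × 21 × 39.375 = 413.4375.

Deadweight loss = €413.4375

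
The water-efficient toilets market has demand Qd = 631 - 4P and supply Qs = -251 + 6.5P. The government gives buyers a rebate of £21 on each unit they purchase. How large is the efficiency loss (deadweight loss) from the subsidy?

Deadweight loss = £546

Pre-subsidy: 631 - 4P = -251 + 6.5P gives P* = 84, Q* = 295.
With the rebate, buyers effectively pay Pb = Ps − 21, where Ps is the price sellers receive.
Demand in terms of Ps becomes Qd = 631 − 4(Ps − 21) = 715 - 4Ps. Setting this equal to supply: 715 - 4Ps = -251 + 6.5Ps, so Ps = 92.
Buyers pay Pb = 92 − 21 = 71; Q' = -251 + 6.5·92 = 347.
The subsidy expands output by 347 − 295 = 52 past the efficient level; on those units the gap between marginal cost and willingness to pay runs from 0 up to 21.
DWL = ½ × 21 × 52 = 546.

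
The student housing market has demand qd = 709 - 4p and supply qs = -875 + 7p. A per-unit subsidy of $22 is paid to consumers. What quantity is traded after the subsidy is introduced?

q' = 189

Pre-subsidy: 709 - 4p = -875 + 7p gives p* = 144, q* = 133.
With the rebate, buyers effectively pay pb = ps − 22, where ps is the price sellers receive.
Demand in terms of ps becomes qd = 709 − 4(ps − 22) = 797 - 4ps. Setting this equal to supply: 797 - 4ps = -875 + 7ps, so ps = 152.
Buyers pay pb = 152 − 22 = 130; q' = -875 + 7·152 = 189.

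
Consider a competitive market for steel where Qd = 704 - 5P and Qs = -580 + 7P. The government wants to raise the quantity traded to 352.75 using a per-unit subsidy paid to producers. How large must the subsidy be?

Required subsidy s = 63 per unit

At Q = 352.75, invert demand for the buyer price: Pb = (704 − 352.75)/5 = 70.25; invert supply for the seller price: Ps = (352.75 − (-580))/7 = 133.25.
The subsidy must fill the gap: s = Ps − Pb = 133.25 − 70.25 = 63.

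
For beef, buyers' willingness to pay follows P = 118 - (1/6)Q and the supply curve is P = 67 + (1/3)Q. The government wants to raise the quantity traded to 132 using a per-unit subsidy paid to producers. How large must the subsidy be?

Required subsidy s = 15 per unit

At Q = 132, from the demand curve buyers pay Pb = 118 − (1/6)·132 = 96; from the supply curve sellers need Ps = 67 + (1/3)·132 = 111.
The subsidy must fill the gap: s = Ps − Pb = 111 − 96 = 15.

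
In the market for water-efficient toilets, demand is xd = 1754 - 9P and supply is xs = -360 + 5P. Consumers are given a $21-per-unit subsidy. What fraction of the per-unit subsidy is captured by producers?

Pre-subsidy: 1754 - 9P = -360 + 5P gives P* = 151, x* = 395.
With the rebate, buyers effectively pay Pb = Ps − 21, where Ps is the price sellers receive.
Demand in terms of Ps becomes xd = 1754 − 9(Ps − 21) = 1943 - 9Ps. Setting this equal to supply: 1943 - 9Ps = -360 + 5Ps, so Ps = 164.5.
Buyers pay Pb = 164.5 − 21 = 143.5; x' = -360 + 5·164.5 = 462.5.
Buyers' price falls by P* − Pb = 151 − 143.5 = 7.5; sellers' price rises by Ps − P* = 164.5 − 151 = 13.5.
So producers capture 13.5/21 = 9/14 of each unit of subsidy.

Producer share = 9/14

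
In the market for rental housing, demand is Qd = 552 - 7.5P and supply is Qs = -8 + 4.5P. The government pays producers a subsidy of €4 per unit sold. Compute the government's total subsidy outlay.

Pre-subsidy: 552 - 7.5P = -8 + 4.5P gives P* = 140/3, Q* = 202.
With the subsidy, sellers receive Ps = Pb + 4 for each unit, where Pb is the price buyers pay.
Supply in terms of Pb becomes Qs = -8 + 4.5(Pb + 4) = 10 + 4.5Pb. Setting this equal to demand: 552 - 7.5Pb = 10 + 4.5Pb, so Pb = 271/6.
Sellers receive Ps = 271/6 + 4 = 295/6; Q' = 552 − 7.5·(271/6) = 213.25.
Government outlay = subsidy × quantity = 4 × 213.25 = 853.

Government cost = €853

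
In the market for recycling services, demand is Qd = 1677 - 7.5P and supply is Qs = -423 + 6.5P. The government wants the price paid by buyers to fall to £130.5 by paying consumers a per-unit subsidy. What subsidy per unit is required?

Required subsidy s = £42 per unit

At a buyer price of 130.5, quantity demanded is 1677 − 7.5·130.5 = 698.25.
Sellers supply 698.25 only when they receive Ps with -423 + 6.5·Ps = 698.25, i.e. Ps = 172.5.
s = Ps − Pb = 172.5 − 130.5 = 42.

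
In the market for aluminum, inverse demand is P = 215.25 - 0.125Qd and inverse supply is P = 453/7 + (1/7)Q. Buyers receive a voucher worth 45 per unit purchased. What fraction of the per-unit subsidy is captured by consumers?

Pre-subsidy: 215.25 - 0.125Q = 453/7 + (1/7)Q gives Q* = 562 and P* = 145.
With the rebate, buyers effectively pay Pb = Ps − 45, where Ps is the price sellers receive.
On the curves, Pb = 215.25 - 0.125Q and Ps = 453/7 + (1/7)Q; the wedge Ps − Pb = 45 gives 453/7 + (1/7)Q − (215.25 - 0.125Q) = 45, so Q' = 730.
Then Pb = 215.25 − 0.125·730 = 124 and Ps = 453/7 + (1/7)·730 = 169.
Buyers' price falls by P* − Pb = 145 − 124 = 21; sellers' price rises by Ps − P* = 169 − 145 = 24.
So consumers capture 21/45 = 7/15 of each unit of subsidy.

Consumer share = 7/15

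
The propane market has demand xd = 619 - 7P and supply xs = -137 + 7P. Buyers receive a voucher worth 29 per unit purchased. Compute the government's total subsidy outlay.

Pre-subsidy: 619 - 7P = -137 + 7P gives P* = 54, x* = 241.
With the rebate, buyers effectively pay Pb = Ps − 29, where Ps is the price sellers receive.
Demand in terms of Ps becomes xd = 619 − 7(Ps − 29) = 822 - 7Ps. Setting this equal to supply: 822 - 7Ps = -137 + 7Ps, so Ps = 68.5.
Buyers pay Pb = 68.5 − 29 = 39.5; x' = -137 + 7·68.5 = 342.5.
Government outlay = subsidy × quantity = 29 × 342.5 = 9932.5.

Government cost = 9932.5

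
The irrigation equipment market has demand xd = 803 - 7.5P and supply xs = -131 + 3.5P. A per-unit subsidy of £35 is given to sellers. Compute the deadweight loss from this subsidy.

Deadweight loss = 128625/88

Pre-subsidy: 803 - 7.5P = -131 + 3.5P gives P* = 934/11, x* = 1828/11.
With the subsidy, sellers receive Ps = Pb + 35 for each unit, where Pb is the price buyers pay.
Supply in terms of Pb becomes xs = -131 + 3.5(Pb + 35) = -8.5 + 3.5Pb. Setting this equal to demand: 803 - 7.5Pb = -8.5 + 3.5Pb, so Pb = 1623/22.
Sellers receive Ps = 1623/22 + 35 = 2393/22; x' = 803 − 7.5·(1623/22) = 10987/44.
The subsidy expands output by 10987/44 − 1828/11 = 3675/44 past the efficient level; on those units the gap between marginal cost and willingness to pay runs from 0 up to 35.
DWL = ½ × 35 × 3675/44 = 128625/88.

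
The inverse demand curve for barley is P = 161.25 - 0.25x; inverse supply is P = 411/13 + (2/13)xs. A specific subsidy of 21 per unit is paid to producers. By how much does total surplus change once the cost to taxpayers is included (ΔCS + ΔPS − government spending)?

Pre-subsidy: 161.25 - 0.25x = 411/13 + (2/13)x gives x* = 321 and P* = 81.
With the subsidy, sellers receive Ps = Pb + 21 for each unit, where Pb is the price buyers pay.
On the curves, Pb = 161.25 - 0.25x and Ps = 411/13 + (2/13)x; the wedge Ps − Pb = 21 gives 411/13 + (2/13)x − (161.25 - 0.25x) = 21, so x' = 373.
Then Pb = 161.25 − 0.25·373 = 68 and Ps = 411/13 + (2/13)·373 = 89.
ΔCS = ½(321 + 373)(81 − 68) = 4511; ΔPS = ½(321 + 373)(89 − 81) = 2776.
Government spending = 21 × 373 = 7833.
Net change = 4511 + 2776 − 7833 = -546. The loss equals the DWL triangle ½·21·52.

Net change in total surplus = -546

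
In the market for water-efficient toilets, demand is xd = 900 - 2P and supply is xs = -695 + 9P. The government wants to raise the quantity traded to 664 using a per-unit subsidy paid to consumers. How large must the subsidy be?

At x = 664, invert demand for the buyer price: Pb = (900 − 664)/2 = 118; invert supply for the seller price: Ps = (664 − (-695))/9 = 151.
The subsidy must fill the gap: s = Ps − Pb = 151 − 118 = 33.

Required subsidy s = 33 per unit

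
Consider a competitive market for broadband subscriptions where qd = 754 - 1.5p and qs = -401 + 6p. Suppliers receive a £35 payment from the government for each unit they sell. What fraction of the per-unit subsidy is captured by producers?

Producer share = 0.2

Pre-subsidy: 754 - 1.5p = -401 + 6p gives p* = 154, q* = 523.
With the subsidy, sellers receive ps = pb + 35 for each unit, where pb is the price buyers pay.
Supply in terms of pb becomes qs = -401 + 6(pb + 35) = -191 + 6pb. Setting this equal to demand: 754 - 1.5pb = -191 + 6pb, so pb = 126.
Sellers receive ps = 126 + 35 = 161; q' = 754 − 1.5·126 = 565.
Buyers' price falls by p* − pb = 154 − 126 = 28; sellers' price rises by ps − p* = 161 − 154 = 7.
So producers capture 7/35 = 0.2 of each unit of subsidy.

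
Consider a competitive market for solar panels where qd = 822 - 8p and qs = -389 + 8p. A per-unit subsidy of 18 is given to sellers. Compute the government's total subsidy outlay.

Government cost = 5193

Pre-subsidy: 822 - 8p = -389 + 8p gives p* = 75.6875, q* = 216.5.
With the subsidy, sellers receive ps = pb + 18 for each unit, where pb is the price buyers pay.
Supply in terms of pb becomes qs = -389 + 8(pb + 18) = -245 + 8pb. Setting this equal to demand: 822 - 8pb = -245 + 8pb, so pb = 66.6875.
Sellers receive ps = 66.6875 + 18 = 84.6875; q' = 822 − 8·66.6875 = 288.5.
Government outlay = subsidy × quantity = 18 × 288.5 = 5193.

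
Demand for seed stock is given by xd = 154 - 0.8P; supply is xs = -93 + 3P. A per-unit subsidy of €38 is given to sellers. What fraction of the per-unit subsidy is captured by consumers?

Pre-subsidy: 154 - 0.8P = -93 + 3P gives P* = 65, x* = 102.
With the subsidy, sellers receive Ps = Pb + 38 for each unit, where Pb is the price buyers pay.
Supply in terms of Pb becomes xs = -93 + 3(Pb + 38) = 21 + 3Pb. Setting this equal to demand: 154 - 0.8Pb = 21 + 3Pb, so Pb = 35.
Sellers receive Ps = 35 + 38 = 73; x' = 154 − 0.8·35 = 126.
Buyers' price falls by P* − Pb = 65 − 35 = 30; sellers' price rises by Ps − P* = 73 − 65 = 8.
So consumers capture 30/38 = 15/19 of each unit of subsidy.

Consumer share = 15/19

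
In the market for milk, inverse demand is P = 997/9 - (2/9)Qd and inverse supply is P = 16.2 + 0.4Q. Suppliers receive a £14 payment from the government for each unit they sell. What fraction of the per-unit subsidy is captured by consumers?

Consumer share = 5/14

Pre-subsidy: 997/9 - (2/9)Q = 16.2 + 0.4Q gives Q* = 152 and P* = 77.
With the subsidy, sellers receive Ps = Pb + 14 for each unit, where Pb is the price buyers pay.
On the curves, Pb = 997/9 - (2/9)Q and Ps = 16.2 + 0.4Q; the wedge Ps − Pb = 14 gives 16.2 + 0.4Q − (997/9 - (2/9)Q) = 14, so Q' = 174.5.
Then Pb = 997/9 − (2/9)·174.5 = 72 and Ps = 16.2 + 0.4·174.5 = 86.
Buyers' price falls by P* − Pb = 77 − 72 = 5; sellers' price rises by Ps − P* = 86 − 77 = 9.
So consumers capture 5/14 = 5/14 of each unit of subsidy.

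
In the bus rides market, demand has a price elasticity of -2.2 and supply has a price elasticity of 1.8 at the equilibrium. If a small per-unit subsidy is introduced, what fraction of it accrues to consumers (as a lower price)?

Consumer share = 0.45

For a small subsidy around the equilibrium, the benefit split depends on the relative slopes, which at a point are proportional to the elasticities.
Buyer share = εs/(εs + |εd|) = 1.8/(1.8 + 2.2) = 0.45; seller share = |εd|/(εs + |εd|) = 0.55.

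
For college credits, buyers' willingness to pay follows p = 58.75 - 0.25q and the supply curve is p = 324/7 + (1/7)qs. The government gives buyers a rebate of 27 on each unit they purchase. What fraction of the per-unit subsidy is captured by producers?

Producer share = 4/11

Pre-subsidy: 58.75 - 0.25q = 324/7 + (1/7)q gives q* = 349/11 and p* = 559/11.
With the rebate, buyers effectively pay pb = ps − 27, where ps is the price sellers receive.
On the curves, pb = 58.75 - 0.25q and ps = 324/7 + (1/7)q; the wedge ps − pb = 27 gives 324/7 + (1/7)q − (58.75 - 0.25q) = 27, so q' = 1105/11.
Then pb = 58.75 − 0.25·(1105/11) = 370/11 and ps = 324/7 + (1/7)·(1105/11) = 667/11.
Buyers' price falls by p* − pb = 559/11 − 370/11 = 189/11; sellers' price rises by ps − p* = 667/11 − 559/11 = 108/11.
So producers capture (108/11)/27 = 4/11 of each unit of subsidy.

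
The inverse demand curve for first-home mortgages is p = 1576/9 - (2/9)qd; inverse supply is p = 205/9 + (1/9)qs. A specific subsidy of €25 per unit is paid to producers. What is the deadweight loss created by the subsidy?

Deadweight loss = €937.5

Pre-subsidy: 1576/9 - (2/9)q = 205/9 + (1/9)q gives q* = 457 and p* = 662/9.
With the subsidy, sellers receive ps = pb + 25 for each unit, where pb is the price buyers pay.
On the curves, pb = 1576/9 - (2/9)q and ps = 205/9 + (1/9)q; the wedge ps − pb = 25 gives 205/9 + (1/9)q − (1576/9 - (2/9)q) = 25, so q' = 532.
Then pb = 1576/9 − (2/9)·532 = 512/9 and ps = 205/9 + (1/9)·532 = 737/9.
The subsidy expands output by 532 − 457 = 75 past the efficient level; on those units the gap between marginal cost and willingness to pay runs from 0 up to 25.
DWL = ½ × 25 × 75 = 937.5.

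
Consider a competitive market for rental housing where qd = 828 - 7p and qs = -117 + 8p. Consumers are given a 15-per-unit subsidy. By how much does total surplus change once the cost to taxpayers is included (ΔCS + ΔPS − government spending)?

Net change in total surplus = -420

Pre-subsidy: 828 - 7p = -117 + 8p gives p* = 63, q* = 387.
With the rebate, buyers effectively pay pb = ps − 15, where ps is the price sellers receive.
Demand in terms of ps becomes qd = 828 − 7(ps − 15) = 933 - 7ps. Setting this equal to supply: 933 - 7ps = -117 + 8ps, so ps = 70.
Buyers pay pb = 70 − 15 = 55; q' = -117 + 8·70 = 443.
ΔCS = ½(387 + 443)(63 − 55) = 3320; ΔPS = ½(387 + 443)(70 − 63) = 2905.
Government spending = 15 × 443 = 6645.
Net change = 3320 + 2905 − 6645 = -420. The loss equals the DWL triangle ½·15·56.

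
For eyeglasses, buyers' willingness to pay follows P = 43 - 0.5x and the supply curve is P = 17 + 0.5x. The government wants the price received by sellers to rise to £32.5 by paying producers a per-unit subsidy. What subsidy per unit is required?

Required subsidy s = £5 per unit

At a seller price of 32.5, quantity supplied is -34 + 2·32.5 = 31.
Buyers absorb 31 only when they pay Pb = 43 − 0.5·31 = 27.5.
s = Ps − Pb = 32.5 − 27.5 = 5.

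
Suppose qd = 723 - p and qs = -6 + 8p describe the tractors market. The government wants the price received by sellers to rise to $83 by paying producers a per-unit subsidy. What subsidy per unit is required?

At a seller price of 83, quantity supplied is -6 + 8·83 = 658.
Buyers absorb 658 only when they pay pb with 723 − 1·pb = 658, i.e. pb = 65.
s = ps − pb = 83 − 65 = 18.

Required subsidy s = $18 per unit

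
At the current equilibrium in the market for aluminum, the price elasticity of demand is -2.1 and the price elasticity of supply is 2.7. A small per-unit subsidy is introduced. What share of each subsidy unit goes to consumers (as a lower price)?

For a small subsidy around the equilibrium, the benefit split depends on the relative slopes, which at a point are proportional to the elasticities.
Buyer share = εs/(εs + |εd|) = 2.7/(2.7 + 2.1) = 0.5625; seller share = |εd|/(εs + |εd|) = 0.4375.

Consumer share = 0.5625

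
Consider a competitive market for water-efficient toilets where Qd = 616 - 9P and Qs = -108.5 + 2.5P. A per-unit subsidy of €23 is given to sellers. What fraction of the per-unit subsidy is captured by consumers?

Consumer share = 5/23

Pre-subsidy: 616 - 9P = -108.5 + 2.5P gives P* = 63, Q* = 49.
With the subsidy, sellers receive Ps = Pb + 23 for each unit, where Pb is the price buyers pay.
Supply in terms of Pb becomes Qs = -108.5 + 2.5(Pb + 23) = -51 + 2.5Pb. Setting this equal to demand: 616 - 9Pb = -51 + 2.5Pb, so Pb = 58.
Sellers receive Ps = 58 + 23 = 81; Q' = 616 − 9·58 = 94.
Buyers' price falls by P* − Pb = 63 − 58 = 5; sellers' price rises by Ps − P* = 81 − 63 = 18.
So consumers capture 5/23 = 5/23 of each unit of subsidy.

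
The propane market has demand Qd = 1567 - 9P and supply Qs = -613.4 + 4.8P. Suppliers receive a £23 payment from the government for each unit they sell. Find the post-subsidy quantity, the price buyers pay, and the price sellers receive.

Q' = 217; buyers pay £150; sellers receive £173

Pre-subsidy: 1567 - 9P = -613.4 + 4.8P gives P* = 158, Q* = 145.
With the subsidy, sellers receive Ps = Pb + 23 for each unit, where Pb is the price buyers pay.
Supply in terms of Pb becomes Qs = -613.4 + 4.8(Pb + 23) = -503 + 4.8Pb. Setting this equal to demand: 1567 - 9Pb = -503 + 4.8Pb, so Pb = 150.
Sellers receive Ps = 150 + 23 = 173; Q' = 1567 − 9·150 = 217.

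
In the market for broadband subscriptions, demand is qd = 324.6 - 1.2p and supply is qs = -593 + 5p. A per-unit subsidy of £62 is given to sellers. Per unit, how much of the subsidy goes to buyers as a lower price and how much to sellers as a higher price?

Pre-subsidy: 324.6 - 1.2p = -593 + 5p gives p* = 148, q* = 147.
With the subsidy, sellers receive ps = pb + 62 for each unit, where pb is the price buyers pay.
Supply in terms of pb becomes qs = -593 + 5(pb + 62) = -283 + 5pb. Setting this equal to demand: 324.6 - 1.2pb = -283 + 5pb, so pb = 98.
Sellers receive ps = 98 + 62 = 160; q' = 324.6 − 1.2·98 = 207.
Buyers' price falls by p* − pb = 148 − 98 = 50; sellers' price rises by ps − p* = 160 − 148 = 12.

Buyers gain £50 per unit; sellers gain £12 per unit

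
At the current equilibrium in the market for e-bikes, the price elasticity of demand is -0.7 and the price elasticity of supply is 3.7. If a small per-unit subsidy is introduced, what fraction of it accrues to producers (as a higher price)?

Producer share = 7/44

For a small subsidy around the equilibrium, the benefit split depends on the relative slopes, which at a point are proportional to the elasticities.
Buyer share = εs/(εs + |εd|) = 3.7/(3.7 + 0.7) = 37/44; seller share = |εd|/(εs + |εd|) = 7/44.
So producers capture 7/44 of the subsidy.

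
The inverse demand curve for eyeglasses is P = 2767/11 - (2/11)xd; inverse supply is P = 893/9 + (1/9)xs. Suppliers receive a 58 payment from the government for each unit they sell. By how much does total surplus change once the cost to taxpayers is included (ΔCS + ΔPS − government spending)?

Net change in total surplus = -5742

Pre-subsidy: 2767/11 - (2/11)x = 893/9 + (1/9)x gives x* = 520 and P* = 157.
With the subsidy, sellers receive Ps = Pb + 58 for each unit, where Pb is the price buyers pay.
On the curves, Pb = 2767/11 - (2/11)x and Ps = 893/9 + (1/9)x; the wedge Ps − Pb = 58 gives 893/9 + (1/9)x − (2767/11 - (2/11)x) = 58, so x' = 718.
Then Pb = 2767/11 − (2/11)·718 = 121 and Ps = 893/9 + (1/9)·718 = 179.
ΔCS = ½(520 + 718)(157 − 121) = 22284; ΔPS = ½(520 + 718)(179 − 157) = 13618.
Government spending = 58 × 718 = 41644.
Net change = 22284 + 13618 − 41644 = -5742. The loss equals the DWL triangle ½·58·198.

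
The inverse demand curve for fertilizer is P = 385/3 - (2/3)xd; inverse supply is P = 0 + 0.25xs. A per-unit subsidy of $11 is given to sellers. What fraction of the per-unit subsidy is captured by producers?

Pre-subsidy: 385/3 - (2/3)x = 0 + 0.25x gives x* = 140 and P* = 35.
With the subsidy, sellers receive Ps = Pb + 11 for each unit, where Pb is the price buyers pay.
On the curves, Pb = 385/3 - (2/3)x and Ps = 0 + 0.25x; the wedge Ps − Pb = 11 gives 0 + 0.25x − (385/3 - (2/3)x) = 11, so x' = 152.
Then Pb = 385/3 − (2/3)·152 = 27 and Ps = 0 + 0.25·152 = 38.
Buyers' price falls by P* − Pb = 35 − 27 = 8; sellers' price rises by Ps − P* = 38 − 35 = 3.
So producers capture 3/11 = 3/11 of each unit of subsidy.

Producer share = 3/11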